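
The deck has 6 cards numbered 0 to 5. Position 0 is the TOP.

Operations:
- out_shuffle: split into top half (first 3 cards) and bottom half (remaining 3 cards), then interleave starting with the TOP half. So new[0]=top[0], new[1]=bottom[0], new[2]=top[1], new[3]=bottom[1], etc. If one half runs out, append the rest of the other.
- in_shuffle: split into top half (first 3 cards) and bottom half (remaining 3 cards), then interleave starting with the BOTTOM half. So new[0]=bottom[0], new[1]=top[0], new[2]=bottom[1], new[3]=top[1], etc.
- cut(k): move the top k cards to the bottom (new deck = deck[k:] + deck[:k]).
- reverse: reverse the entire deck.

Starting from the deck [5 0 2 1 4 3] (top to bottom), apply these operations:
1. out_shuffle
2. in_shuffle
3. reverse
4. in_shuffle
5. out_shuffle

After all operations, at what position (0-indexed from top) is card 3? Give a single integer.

After op 1 (out_shuffle): [5 1 0 4 2 3]
After op 2 (in_shuffle): [4 5 2 1 3 0]
After op 3 (reverse): [0 3 1 2 5 4]
After op 4 (in_shuffle): [2 0 5 3 4 1]
After op 5 (out_shuffle): [2 3 0 4 5 1]
Card 3 is at position 1.

Answer: 1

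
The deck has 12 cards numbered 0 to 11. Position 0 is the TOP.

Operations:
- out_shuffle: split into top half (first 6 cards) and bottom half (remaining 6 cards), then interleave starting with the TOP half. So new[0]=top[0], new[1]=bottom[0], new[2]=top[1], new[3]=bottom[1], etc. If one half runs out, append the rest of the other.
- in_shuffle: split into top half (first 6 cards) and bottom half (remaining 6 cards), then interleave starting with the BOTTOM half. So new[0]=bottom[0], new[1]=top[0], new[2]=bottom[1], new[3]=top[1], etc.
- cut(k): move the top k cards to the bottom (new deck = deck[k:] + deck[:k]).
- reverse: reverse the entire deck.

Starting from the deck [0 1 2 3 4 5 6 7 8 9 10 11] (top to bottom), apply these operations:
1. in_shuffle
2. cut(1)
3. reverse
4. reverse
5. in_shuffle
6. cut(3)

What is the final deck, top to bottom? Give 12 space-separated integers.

Answer: 7 4 1 11 8 5 2 6 9 3 0 10

Derivation:
After op 1 (in_shuffle): [6 0 7 1 8 2 9 3 10 4 11 5]
After op 2 (cut(1)): [0 7 1 8 2 9 3 10 4 11 5 6]
After op 3 (reverse): [6 5 11 4 10 3 9 2 8 1 7 0]
After op 4 (reverse): [0 7 1 8 2 9 3 10 4 11 5 6]
After op 5 (in_shuffle): [3 0 10 7 4 1 11 8 5 2 6 9]
After op 6 (cut(3)): [7 4 1 11 8 5 2 6 9 3 0 10]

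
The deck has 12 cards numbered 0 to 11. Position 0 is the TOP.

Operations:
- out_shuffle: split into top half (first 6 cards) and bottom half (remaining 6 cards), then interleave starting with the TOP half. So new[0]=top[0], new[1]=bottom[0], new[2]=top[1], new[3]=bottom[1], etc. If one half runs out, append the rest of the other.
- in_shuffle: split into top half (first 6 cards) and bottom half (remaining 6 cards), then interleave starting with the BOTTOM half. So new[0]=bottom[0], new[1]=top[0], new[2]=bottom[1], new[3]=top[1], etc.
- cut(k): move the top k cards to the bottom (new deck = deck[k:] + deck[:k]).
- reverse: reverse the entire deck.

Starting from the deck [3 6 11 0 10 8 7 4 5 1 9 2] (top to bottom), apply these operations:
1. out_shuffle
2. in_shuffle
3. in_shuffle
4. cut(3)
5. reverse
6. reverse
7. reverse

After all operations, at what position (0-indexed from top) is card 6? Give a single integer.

Answer: 3

Derivation:
After op 1 (out_shuffle): [3 7 6 4 11 5 0 1 10 9 8 2]
After op 2 (in_shuffle): [0 3 1 7 10 6 9 4 8 11 2 5]
After op 3 (in_shuffle): [9 0 4 3 8 1 11 7 2 10 5 6]
After op 4 (cut(3)): [3 8 1 11 7 2 10 5 6 9 0 4]
After op 5 (reverse): [4 0 9 6 5 10 2 7 11 1 8 3]
After op 6 (reverse): [3 8 1 11 7 2 10 5 6 9 0 4]
After op 7 (reverse): [4 0 9 6 5 10 2 7 11 1 8 3]
Card 6 is at position 3.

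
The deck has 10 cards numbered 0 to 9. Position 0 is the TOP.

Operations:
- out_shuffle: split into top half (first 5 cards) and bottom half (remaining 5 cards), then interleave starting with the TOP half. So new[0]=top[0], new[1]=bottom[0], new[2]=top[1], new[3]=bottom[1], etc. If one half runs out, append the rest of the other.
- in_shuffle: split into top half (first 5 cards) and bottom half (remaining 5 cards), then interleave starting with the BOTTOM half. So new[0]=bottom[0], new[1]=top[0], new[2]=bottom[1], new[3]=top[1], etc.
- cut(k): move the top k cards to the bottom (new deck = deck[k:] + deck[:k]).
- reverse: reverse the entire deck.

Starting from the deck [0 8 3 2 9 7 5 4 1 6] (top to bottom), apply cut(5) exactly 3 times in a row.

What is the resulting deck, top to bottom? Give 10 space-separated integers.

Answer: 7 5 4 1 6 0 8 3 2 9

Derivation:
After op 1 (cut(5)): [7 5 4 1 6 0 8 3 2 9]
After op 2 (cut(5)): [0 8 3 2 9 7 5 4 1 6]
After op 3 (cut(5)): [7 5 4 1 6 0 8 3 2 9]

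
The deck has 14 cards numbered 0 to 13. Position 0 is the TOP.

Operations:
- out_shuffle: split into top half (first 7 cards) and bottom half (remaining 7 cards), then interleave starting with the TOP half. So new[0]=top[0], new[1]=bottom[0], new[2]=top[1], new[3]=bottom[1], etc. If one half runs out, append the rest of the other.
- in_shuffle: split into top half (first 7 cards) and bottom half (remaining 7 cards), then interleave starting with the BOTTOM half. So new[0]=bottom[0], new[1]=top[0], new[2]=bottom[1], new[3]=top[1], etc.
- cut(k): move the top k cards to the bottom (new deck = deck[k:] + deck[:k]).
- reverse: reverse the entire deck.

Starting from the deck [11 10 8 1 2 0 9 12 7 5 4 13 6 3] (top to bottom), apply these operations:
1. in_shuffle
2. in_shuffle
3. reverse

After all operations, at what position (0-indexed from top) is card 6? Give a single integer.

Answer: 7

Derivation:
After op 1 (in_shuffle): [12 11 7 10 5 8 4 1 13 2 6 0 3 9]
After op 2 (in_shuffle): [1 12 13 11 2 7 6 10 0 5 3 8 9 4]
After op 3 (reverse): [4 9 8 3 5 0 10 6 7 2 11 13 12 1]
Card 6 is at position 7.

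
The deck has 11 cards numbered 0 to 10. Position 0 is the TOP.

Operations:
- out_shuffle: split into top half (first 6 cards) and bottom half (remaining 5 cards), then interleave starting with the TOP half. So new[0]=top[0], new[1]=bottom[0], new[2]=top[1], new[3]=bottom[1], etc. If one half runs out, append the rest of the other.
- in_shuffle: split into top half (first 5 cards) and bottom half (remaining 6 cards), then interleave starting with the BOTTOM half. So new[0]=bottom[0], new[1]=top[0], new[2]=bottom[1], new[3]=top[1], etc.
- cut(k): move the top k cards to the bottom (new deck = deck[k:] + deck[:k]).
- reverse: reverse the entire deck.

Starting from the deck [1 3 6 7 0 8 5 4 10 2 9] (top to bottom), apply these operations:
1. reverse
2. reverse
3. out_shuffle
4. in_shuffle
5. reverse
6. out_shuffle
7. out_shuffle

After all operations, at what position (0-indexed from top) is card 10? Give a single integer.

After op 1 (reverse): [9 2 10 4 5 8 0 7 6 3 1]
After op 2 (reverse): [1 3 6 7 0 8 5 4 10 2 9]
After op 3 (out_shuffle): [1 5 3 4 6 10 7 2 0 9 8]
After op 4 (in_shuffle): [10 1 7 5 2 3 0 4 9 6 8]
After op 5 (reverse): [8 6 9 4 0 3 2 5 7 1 10]
After op 6 (out_shuffle): [8 2 6 5 9 7 4 1 0 10 3]
After op 7 (out_shuffle): [8 4 2 1 6 0 5 10 9 3 7]
Card 10 is at position 7.

Answer: 7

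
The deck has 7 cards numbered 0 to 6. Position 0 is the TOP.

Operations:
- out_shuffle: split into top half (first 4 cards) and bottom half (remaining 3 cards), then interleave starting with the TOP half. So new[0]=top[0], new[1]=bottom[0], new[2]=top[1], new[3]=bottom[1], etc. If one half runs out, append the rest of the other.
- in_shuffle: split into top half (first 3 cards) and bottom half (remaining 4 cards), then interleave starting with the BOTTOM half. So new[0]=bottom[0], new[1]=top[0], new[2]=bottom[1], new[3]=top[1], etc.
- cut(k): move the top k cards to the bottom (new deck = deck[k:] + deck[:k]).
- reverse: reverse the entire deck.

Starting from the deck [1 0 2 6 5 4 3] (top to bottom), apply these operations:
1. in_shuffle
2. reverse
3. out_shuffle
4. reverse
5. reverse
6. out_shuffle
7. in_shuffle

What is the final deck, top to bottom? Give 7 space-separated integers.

Answer: 6 3 2 4 0 5 1

Derivation:
After op 1 (in_shuffle): [6 1 5 0 4 2 3]
After op 2 (reverse): [3 2 4 0 5 1 6]
After op 3 (out_shuffle): [3 5 2 1 4 6 0]
After op 4 (reverse): [0 6 4 1 2 5 3]
After op 5 (reverse): [3 5 2 1 4 6 0]
After op 6 (out_shuffle): [3 4 5 6 2 0 1]
After op 7 (in_shuffle): [6 3 2 4 0 5 1]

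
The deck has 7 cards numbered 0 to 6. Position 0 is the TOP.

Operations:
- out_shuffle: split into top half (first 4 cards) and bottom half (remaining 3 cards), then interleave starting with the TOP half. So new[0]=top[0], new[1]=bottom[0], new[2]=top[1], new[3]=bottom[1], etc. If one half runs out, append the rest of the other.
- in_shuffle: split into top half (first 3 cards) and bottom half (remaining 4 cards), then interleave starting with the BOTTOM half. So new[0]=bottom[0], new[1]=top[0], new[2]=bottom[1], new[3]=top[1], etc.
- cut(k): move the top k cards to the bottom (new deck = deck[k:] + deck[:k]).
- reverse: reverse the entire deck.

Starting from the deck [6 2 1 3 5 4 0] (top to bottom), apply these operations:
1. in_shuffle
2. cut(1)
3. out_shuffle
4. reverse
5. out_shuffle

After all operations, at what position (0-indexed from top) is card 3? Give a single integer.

After op 1 (in_shuffle): [3 6 5 2 4 1 0]
After op 2 (cut(1)): [6 5 2 4 1 0 3]
After op 3 (out_shuffle): [6 1 5 0 2 3 4]
After op 4 (reverse): [4 3 2 0 5 1 6]
After op 5 (out_shuffle): [4 5 3 1 2 6 0]
Card 3 is at position 2.

Answer: 2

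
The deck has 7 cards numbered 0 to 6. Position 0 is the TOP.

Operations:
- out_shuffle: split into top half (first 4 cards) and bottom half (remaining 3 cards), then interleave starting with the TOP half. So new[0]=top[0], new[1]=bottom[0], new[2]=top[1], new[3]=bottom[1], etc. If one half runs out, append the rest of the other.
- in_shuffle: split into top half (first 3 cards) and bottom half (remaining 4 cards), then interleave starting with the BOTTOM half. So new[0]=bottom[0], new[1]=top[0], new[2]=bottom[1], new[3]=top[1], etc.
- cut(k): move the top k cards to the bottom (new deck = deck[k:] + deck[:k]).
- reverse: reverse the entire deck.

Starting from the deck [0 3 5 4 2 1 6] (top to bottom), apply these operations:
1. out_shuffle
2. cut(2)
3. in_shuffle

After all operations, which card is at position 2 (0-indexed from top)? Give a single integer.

Answer: 4

Derivation:
After op 1 (out_shuffle): [0 2 3 1 5 6 4]
After op 2 (cut(2)): [3 1 5 6 4 0 2]
After op 3 (in_shuffle): [6 3 4 1 0 5 2]
Position 2: card 4.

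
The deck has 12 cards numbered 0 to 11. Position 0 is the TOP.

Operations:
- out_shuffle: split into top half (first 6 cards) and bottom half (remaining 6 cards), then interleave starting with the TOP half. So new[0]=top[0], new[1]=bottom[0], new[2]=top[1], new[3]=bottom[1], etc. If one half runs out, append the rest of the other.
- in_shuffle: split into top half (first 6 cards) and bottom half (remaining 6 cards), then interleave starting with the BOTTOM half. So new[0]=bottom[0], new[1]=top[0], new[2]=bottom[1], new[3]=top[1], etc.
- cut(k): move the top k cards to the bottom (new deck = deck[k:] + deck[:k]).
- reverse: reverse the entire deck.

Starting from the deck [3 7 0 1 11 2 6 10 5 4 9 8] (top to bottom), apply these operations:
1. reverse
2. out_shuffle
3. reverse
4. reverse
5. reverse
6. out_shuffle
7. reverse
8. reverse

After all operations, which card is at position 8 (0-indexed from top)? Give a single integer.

Answer: 0

Derivation:
After op 1 (reverse): [8 9 4 5 10 6 2 11 1 0 7 3]
After op 2 (out_shuffle): [8 2 9 11 4 1 5 0 10 7 6 3]
After op 3 (reverse): [3 6 7 10 0 5 1 4 11 9 2 8]
After op 4 (reverse): [8 2 9 11 4 1 5 0 10 7 6 3]
After op 5 (reverse): [3 6 7 10 0 5 1 4 11 9 2 8]
After op 6 (out_shuffle): [3 1 6 4 7 11 10 9 0 2 5 8]
After op 7 (reverse): [8 5 2 0 9 10 11 7 4 6 1 3]
After op 8 (reverse): [3 1 6 4 7 11 10 9 0 2 5 8]
Position 8: card 0.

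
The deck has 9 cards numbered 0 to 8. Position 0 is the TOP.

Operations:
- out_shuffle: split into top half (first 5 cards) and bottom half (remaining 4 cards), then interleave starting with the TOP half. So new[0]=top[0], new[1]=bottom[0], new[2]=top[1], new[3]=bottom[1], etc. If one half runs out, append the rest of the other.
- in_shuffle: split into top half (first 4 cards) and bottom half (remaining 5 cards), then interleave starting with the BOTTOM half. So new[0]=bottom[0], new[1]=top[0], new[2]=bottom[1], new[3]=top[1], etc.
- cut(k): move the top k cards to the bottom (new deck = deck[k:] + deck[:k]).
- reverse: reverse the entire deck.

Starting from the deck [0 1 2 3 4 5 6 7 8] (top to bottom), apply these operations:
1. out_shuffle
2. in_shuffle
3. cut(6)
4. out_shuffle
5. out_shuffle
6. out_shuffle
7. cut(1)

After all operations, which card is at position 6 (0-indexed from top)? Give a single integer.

Answer: 4

Derivation:
After op 1 (out_shuffle): [0 5 1 6 2 7 3 8 4]
After op 2 (in_shuffle): [2 0 7 5 3 1 8 6 4]
After op 3 (cut(6)): [8 6 4 2 0 7 5 3 1]
After op 4 (out_shuffle): [8 7 6 5 4 3 2 1 0]
After op 5 (out_shuffle): [8 3 7 2 6 1 5 0 4]
After op 6 (out_shuffle): [8 1 3 5 7 0 2 4 6]
After op 7 (cut(1)): [1 3 5 7 0 2 4 6 8]
Position 6: card 4.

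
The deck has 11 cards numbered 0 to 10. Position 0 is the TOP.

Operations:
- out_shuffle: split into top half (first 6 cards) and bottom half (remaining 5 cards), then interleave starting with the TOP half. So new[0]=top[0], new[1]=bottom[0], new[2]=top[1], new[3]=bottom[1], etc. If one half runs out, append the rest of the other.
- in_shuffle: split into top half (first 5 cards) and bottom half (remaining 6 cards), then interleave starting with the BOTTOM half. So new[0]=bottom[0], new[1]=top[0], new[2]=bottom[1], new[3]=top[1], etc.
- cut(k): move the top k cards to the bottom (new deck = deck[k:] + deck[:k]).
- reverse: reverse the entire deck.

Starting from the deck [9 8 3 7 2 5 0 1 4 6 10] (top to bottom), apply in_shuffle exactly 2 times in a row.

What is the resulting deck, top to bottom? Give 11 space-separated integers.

After op 1 (in_shuffle): [5 9 0 8 1 3 4 7 6 2 10]
After op 2 (in_shuffle): [3 5 4 9 7 0 6 8 2 1 10]

Answer: 3 5 4 9 7 0 6 8 2 1 10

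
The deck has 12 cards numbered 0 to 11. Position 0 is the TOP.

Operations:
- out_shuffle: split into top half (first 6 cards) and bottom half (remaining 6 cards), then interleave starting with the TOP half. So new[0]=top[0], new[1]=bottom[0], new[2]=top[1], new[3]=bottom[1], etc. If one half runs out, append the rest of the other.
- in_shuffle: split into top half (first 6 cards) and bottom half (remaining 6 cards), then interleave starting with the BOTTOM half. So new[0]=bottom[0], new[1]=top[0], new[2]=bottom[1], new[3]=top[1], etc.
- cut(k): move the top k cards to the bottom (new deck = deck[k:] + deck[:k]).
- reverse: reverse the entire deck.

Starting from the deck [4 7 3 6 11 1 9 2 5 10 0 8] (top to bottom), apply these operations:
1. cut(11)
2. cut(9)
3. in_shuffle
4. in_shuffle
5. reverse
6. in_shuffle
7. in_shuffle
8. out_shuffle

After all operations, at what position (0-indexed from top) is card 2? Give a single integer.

Answer: 4

Derivation:
After op 1 (cut(11)): [8 4 7 3 6 11 1 9 2 5 10 0]
After op 2 (cut(9)): [5 10 0 8 4 7 3 6 11 1 9 2]
After op 3 (in_shuffle): [3 5 6 10 11 0 1 8 9 4 2 7]
After op 4 (in_shuffle): [1 3 8 5 9 6 4 10 2 11 7 0]
After op 5 (reverse): [0 7 11 2 10 4 6 9 5 8 3 1]
After op 6 (in_shuffle): [6 0 9 7 5 11 8 2 3 10 1 4]
After op 7 (in_shuffle): [8 6 2 0 3 9 10 7 1 5 4 11]
After op 8 (out_shuffle): [8 10 6 7 2 1 0 5 3 4 9 11]
Card 2 is at position 4.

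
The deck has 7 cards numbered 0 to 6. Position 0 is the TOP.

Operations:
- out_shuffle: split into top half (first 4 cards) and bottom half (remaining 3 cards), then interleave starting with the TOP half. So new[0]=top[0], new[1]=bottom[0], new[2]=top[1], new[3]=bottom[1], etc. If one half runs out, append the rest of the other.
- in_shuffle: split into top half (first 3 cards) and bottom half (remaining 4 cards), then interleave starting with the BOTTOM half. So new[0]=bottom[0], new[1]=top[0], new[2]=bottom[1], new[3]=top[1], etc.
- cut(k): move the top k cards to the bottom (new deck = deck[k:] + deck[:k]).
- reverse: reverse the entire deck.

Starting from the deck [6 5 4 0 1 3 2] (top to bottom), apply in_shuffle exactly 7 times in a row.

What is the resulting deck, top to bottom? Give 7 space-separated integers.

After op 1 (in_shuffle): [0 6 1 5 3 4 2]
After op 2 (in_shuffle): [5 0 3 6 4 1 2]
After op 3 (in_shuffle): [6 5 4 0 1 3 2]
After op 4 (in_shuffle): [0 6 1 5 3 4 2]
After op 5 (in_shuffle): [5 0 3 6 4 1 2]
After op 6 (in_shuffle): [6 5 4 0 1 3 2]
After op 7 (in_shuffle): [0 6 1 5 3 4 2]

Answer: 0 6 1 5 3 4 2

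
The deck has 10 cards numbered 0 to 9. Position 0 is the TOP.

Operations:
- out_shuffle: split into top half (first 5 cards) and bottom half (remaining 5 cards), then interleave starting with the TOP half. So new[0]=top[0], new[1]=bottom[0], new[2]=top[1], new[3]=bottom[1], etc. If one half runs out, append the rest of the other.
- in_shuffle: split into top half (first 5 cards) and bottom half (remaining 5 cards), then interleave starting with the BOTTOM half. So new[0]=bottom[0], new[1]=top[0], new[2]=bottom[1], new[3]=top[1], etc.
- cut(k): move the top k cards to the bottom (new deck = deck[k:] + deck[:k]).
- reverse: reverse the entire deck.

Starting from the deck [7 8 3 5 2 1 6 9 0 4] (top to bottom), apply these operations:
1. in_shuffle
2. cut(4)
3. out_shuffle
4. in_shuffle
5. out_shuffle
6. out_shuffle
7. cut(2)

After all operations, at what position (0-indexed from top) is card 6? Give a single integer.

Answer: 5

Derivation:
After op 1 (in_shuffle): [1 7 6 8 9 3 0 5 4 2]
After op 2 (cut(4)): [9 3 0 5 4 2 1 7 6 8]
After op 3 (out_shuffle): [9 2 3 1 0 7 5 6 4 8]
After op 4 (in_shuffle): [7 9 5 2 6 3 4 1 8 0]
After op 5 (out_shuffle): [7 3 9 4 5 1 2 8 6 0]
After op 6 (out_shuffle): [7 1 3 2 9 8 4 6 5 0]
After op 7 (cut(2)): [3 2 9 8 4 6 5 0 7 1]
Card 6 is at position 5.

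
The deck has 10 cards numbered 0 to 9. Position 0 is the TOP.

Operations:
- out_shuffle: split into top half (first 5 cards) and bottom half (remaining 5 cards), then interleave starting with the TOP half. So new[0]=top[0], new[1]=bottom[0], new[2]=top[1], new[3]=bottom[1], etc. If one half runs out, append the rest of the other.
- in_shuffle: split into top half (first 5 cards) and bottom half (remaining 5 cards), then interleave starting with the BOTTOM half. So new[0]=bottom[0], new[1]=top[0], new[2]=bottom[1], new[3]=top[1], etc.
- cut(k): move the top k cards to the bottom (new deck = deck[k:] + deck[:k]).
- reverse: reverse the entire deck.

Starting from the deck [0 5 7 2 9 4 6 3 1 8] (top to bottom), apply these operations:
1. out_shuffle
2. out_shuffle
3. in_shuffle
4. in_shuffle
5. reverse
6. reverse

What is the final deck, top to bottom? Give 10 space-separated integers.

Answer: 4 1 7 0 2 6 8 3 5 9

Derivation:
After op 1 (out_shuffle): [0 4 5 6 7 3 2 1 9 8]
After op 2 (out_shuffle): [0 3 4 2 5 1 6 9 7 8]
After op 3 (in_shuffle): [1 0 6 3 9 4 7 2 8 5]
After op 4 (in_shuffle): [4 1 7 0 2 6 8 3 5 9]
After op 5 (reverse): [9 5 3 8 6 2 0 7 1 4]
After op 6 (reverse): [4 1 7 0 2 6 8 3 5 9]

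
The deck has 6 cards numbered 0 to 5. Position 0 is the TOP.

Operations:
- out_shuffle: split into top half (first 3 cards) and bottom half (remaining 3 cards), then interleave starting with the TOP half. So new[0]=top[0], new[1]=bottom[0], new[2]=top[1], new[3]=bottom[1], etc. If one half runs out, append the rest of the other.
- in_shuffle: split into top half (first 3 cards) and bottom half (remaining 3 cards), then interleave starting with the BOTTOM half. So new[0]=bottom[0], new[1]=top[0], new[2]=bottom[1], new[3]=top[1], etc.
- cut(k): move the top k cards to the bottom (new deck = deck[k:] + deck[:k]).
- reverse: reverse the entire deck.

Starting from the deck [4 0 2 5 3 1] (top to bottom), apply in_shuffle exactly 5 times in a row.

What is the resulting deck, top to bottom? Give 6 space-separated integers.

Answer: 0 5 1 4 2 3

Derivation:
After op 1 (in_shuffle): [5 4 3 0 1 2]
After op 2 (in_shuffle): [0 5 1 4 2 3]
After op 3 (in_shuffle): [4 0 2 5 3 1]
After op 4 (in_shuffle): [5 4 3 0 1 2]
After op 5 (in_shuffle): [0 5 1 4 2 3]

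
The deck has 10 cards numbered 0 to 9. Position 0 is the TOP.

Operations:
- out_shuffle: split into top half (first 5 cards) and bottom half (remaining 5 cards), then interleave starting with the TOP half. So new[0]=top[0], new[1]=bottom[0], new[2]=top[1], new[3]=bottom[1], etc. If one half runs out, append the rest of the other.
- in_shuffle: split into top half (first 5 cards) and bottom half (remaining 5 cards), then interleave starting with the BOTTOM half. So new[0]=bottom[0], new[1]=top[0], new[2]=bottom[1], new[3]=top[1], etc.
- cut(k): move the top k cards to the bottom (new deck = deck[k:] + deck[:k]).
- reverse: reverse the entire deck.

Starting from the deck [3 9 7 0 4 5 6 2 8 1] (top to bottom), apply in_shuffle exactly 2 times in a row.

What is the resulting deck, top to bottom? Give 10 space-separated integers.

Answer: 7 5 8 3 0 6 1 9 4 2

Derivation:
After op 1 (in_shuffle): [5 3 6 9 2 7 8 0 1 4]
After op 2 (in_shuffle): [7 5 8 3 0 6 1 9 4 2]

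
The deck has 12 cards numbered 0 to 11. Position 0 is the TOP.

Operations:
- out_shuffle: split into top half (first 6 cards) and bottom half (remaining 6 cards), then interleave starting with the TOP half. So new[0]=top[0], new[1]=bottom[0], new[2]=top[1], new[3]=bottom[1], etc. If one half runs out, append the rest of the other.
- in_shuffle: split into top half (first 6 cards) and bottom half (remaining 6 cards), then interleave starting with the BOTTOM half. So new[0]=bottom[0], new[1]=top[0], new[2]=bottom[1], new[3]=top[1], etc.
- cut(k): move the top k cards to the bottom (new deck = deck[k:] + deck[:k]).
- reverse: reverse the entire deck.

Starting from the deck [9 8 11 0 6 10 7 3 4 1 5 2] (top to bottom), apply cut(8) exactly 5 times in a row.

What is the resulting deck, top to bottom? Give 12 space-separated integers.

After op 1 (cut(8)): [4 1 5 2 9 8 11 0 6 10 7 3]
After op 2 (cut(8)): [6 10 7 3 4 1 5 2 9 8 11 0]
After op 3 (cut(8)): [9 8 11 0 6 10 7 3 4 1 5 2]
After op 4 (cut(8)): [4 1 5 2 9 8 11 0 6 10 7 3]
After op 5 (cut(8)): [6 10 7 3 4 1 5 2 9 8 11 0]

Answer: 6 10 7 3 4 1 5 2 9 8 11 0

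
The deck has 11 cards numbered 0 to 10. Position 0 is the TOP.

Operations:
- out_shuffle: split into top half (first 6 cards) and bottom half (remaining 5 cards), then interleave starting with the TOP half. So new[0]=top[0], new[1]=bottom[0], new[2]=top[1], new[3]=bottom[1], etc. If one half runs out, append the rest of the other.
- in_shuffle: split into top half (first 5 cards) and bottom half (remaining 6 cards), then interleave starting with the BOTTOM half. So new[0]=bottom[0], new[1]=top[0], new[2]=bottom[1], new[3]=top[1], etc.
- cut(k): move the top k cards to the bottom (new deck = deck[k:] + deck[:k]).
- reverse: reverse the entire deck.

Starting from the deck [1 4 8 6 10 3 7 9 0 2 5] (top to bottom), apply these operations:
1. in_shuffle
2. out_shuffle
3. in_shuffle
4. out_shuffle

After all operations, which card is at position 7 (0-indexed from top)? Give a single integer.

After op 1 (in_shuffle): [3 1 7 4 9 8 0 6 2 10 5]
After op 2 (out_shuffle): [3 0 1 6 7 2 4 10 9 5 8]
After op 3 (in_shuffle): [2 3 4 0 10 1 9 6 5 7 8]
After op 4 (out_shuffle): [2 9 3 6 4 5 0 7 10 8 1]
Position 7: card 7.

Answer: 7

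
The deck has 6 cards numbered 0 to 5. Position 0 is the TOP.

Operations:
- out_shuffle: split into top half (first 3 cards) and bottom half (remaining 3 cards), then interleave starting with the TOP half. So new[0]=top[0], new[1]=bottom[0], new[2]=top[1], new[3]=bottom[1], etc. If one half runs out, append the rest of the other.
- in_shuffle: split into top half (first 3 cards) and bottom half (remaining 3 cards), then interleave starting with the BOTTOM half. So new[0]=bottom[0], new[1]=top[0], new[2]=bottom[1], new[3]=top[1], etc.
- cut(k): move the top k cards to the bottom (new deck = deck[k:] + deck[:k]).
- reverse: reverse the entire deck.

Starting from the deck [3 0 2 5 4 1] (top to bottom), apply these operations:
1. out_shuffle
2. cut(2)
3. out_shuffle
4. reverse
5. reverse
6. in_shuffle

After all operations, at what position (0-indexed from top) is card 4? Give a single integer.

Answer: 5

Derivation:
After op 1 (out_shuffle): [3 5 0 4 2 1]
After op 2 (cut(2)): [0 4 2 1 3 5]
After op 3 (out_shuffle): [0 1 4 3 2 5]
After op 4 (reverse): [5 2 3 4 1 0]
After op 5 (reverse): [0 1 4 3 2 5]
After op 6 (in_shuffle): [3 0 2 1 5 4]
Card 4 is at position 5.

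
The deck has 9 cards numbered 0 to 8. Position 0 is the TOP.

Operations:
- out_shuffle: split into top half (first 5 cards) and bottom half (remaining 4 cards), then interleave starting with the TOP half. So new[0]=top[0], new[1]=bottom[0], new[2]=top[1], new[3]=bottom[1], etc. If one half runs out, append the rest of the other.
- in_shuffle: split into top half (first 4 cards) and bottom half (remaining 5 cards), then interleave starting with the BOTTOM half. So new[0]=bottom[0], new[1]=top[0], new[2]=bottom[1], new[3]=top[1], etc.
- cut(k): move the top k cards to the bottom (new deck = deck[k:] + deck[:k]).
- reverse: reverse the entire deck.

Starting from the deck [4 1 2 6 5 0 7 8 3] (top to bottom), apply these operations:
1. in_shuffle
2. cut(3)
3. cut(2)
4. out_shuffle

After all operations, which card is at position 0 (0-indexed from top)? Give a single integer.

After op 1 (in_shuffle): [5 4 0 1 7 2 8 6 3]
After op 2 (cut(3)): [1 7 2 8 6 3 5 4 0]
After op 3 (cut(2)): [2 8 6 3 5 4 0 1 7]
After op 4 (out_shuffle): [2 4 8 0 6 1 3 7 5]
Position 0: card 2.

Answer: 2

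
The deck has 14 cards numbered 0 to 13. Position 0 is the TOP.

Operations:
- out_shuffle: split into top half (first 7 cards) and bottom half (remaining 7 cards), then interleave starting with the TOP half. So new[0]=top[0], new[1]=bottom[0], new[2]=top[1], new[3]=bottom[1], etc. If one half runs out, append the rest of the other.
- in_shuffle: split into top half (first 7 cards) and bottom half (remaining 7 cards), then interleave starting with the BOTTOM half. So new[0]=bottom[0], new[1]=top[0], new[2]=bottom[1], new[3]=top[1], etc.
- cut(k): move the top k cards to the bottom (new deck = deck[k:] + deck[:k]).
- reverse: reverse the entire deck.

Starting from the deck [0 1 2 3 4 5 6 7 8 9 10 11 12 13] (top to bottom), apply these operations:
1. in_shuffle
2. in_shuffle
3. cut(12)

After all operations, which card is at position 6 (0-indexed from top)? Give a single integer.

Answer: 4

Derivation:
After op 1 (in_shuffle): [7 0 8 1 9 2 10 3 11 4 12 5 13 6]
After op 2 (in_shuffle): [3 7 11 0 4 8 12 1 5 9 13 2 6 10]
After op 3 (cut(12)): [6 10 3 7 11 0 4 8 12 1 5 9 13 2]
Position 6: card 4.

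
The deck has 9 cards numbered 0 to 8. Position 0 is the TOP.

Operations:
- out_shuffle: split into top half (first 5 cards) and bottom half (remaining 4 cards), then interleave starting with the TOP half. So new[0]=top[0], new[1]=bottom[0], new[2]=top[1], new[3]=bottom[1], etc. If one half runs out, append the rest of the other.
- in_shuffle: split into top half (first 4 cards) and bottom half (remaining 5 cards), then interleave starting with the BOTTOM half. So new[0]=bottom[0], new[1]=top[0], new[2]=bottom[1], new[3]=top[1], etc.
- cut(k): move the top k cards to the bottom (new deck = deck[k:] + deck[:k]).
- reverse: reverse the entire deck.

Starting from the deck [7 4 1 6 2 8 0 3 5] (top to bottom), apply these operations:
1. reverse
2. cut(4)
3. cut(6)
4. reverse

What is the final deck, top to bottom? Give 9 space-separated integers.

Answer: 5 7 4 1 6 2 8 0 3

Derivation:
After op 1 (reverse): [5 3 0 8 2 6 1 4 7]
After op 2 (cut(4)): [2 6 1 4 7 5 3 0 8]
After op 3 (cut(6)): [3 0 8 2 6 1 4 7 5]
After op 4 (reverse): [5 7 4 1 6 2 8 0 3]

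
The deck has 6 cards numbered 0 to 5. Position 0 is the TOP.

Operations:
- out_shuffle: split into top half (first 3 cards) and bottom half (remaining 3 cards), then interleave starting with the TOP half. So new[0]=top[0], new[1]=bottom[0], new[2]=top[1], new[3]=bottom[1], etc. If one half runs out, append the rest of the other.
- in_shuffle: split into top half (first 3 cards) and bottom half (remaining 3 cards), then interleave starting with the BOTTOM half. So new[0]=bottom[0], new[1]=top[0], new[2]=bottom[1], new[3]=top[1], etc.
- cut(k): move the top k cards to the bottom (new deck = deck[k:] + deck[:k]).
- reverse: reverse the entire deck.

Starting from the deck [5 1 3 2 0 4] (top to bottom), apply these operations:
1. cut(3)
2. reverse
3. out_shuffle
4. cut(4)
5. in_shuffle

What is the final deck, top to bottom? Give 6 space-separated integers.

Answer: 4 5 1 2 0 3

Derivation:
After op 1 (cut(3)): [2 0 4 5 1 3]
After op 2 (reverse): [3 1 5 4 0 2]
After op 3 (out_shuffle): [3 4 1 0 5 2]
After op 4 (cut(4)): [5 2 3 4 1 0]
After op 5 (in_shuffle): [4 5 1 2 0 3]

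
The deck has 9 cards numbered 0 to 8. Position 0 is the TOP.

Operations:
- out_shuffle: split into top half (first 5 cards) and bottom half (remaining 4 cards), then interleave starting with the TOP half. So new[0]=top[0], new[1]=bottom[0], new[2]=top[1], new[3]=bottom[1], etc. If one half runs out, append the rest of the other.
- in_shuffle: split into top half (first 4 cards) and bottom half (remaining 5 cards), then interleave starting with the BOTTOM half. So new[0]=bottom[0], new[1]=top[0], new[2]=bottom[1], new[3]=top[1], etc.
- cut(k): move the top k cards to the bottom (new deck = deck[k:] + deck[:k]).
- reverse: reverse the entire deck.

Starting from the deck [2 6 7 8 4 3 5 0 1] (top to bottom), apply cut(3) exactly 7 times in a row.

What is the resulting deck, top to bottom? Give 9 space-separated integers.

After op 1 (cut(3)): [8 4 3 5 0 1 2 6 7]
After op 2 (cut(3)): [5 0 1 2 6 7 8 4 3]
After op 3 (cut(3)): [2 6 7 8 4 3 5 0 1]
After op 4 (cut(3)): [8 4 3 5 0 1 2 6 7]
After op 5 (cut(3)): [5 0 1 2 6 7 8 4 3]
After op 6 (cut(3)): [2 6 7 8 4 3 5 0 1]
After op 7 (cut(3)): [8 4 3 5 0 1 2 6 7]

Answer: 8 4 3 5 0 1 2 6 7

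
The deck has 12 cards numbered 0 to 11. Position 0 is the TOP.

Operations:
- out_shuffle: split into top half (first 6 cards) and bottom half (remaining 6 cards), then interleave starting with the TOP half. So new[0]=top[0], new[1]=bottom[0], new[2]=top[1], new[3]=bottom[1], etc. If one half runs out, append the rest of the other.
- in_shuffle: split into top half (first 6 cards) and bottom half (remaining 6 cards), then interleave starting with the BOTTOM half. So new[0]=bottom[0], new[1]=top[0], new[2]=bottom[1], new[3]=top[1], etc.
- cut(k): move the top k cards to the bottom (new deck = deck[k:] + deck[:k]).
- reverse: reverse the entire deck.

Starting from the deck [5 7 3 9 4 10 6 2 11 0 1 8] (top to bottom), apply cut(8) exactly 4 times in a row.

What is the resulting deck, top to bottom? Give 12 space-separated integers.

After op 1 (cut(8)): [11 0 1 8 5 7 3 9 4 10 6 2]
After op 2 (cut(8)): [4 10 6 2 11 0 1 8 5 7 3 9]
After op 3 (cut(8)): [5 7 3 9 4 10 6 2 11 0 1 8]
After op 4 (cut(8)): [11 0 1 8 5 7 3 9 4 10 6 2]

Answer: 11 0 1 8 5 7 3 9 4 10 6 2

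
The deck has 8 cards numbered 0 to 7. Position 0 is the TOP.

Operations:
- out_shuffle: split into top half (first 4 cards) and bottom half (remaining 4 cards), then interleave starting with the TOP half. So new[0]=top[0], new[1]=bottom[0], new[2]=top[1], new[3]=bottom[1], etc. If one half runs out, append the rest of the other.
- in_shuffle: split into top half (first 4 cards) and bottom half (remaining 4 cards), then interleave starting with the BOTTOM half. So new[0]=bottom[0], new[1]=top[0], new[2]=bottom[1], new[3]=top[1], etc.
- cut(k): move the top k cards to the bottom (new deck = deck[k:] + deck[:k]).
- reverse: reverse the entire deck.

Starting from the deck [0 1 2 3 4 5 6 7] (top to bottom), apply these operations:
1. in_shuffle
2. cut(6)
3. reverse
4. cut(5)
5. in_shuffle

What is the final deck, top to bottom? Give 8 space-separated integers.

After op 1 (in_shuffle): [4 0 5 1 6 2 7 3]
After op 2 (cut(6)): [7 3 4 0 5 1 6 2]
After op 3 (reverse): [2 6 1 5 0 4 3 7]
After op 4 (cut(5)): [4 3 7 2 6 1 5 0]
After op 5 (in_shuffle): [6 4 1 3 5 7 0 2]

Answer: 6 4 1 3 5 7 0 2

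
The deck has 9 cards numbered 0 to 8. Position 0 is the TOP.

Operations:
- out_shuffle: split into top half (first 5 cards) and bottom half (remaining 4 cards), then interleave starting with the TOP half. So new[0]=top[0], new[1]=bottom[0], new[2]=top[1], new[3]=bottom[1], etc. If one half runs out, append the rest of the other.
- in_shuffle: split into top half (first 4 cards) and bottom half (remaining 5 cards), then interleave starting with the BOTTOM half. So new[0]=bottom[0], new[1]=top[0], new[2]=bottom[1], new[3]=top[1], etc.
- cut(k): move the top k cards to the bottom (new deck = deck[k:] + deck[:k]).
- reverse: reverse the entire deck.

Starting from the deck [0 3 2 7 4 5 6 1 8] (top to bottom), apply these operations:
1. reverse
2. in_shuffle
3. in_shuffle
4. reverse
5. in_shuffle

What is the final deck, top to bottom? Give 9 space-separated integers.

Answer: 3 0 8 1 6 5 4 7 2

Derivation:
After op 1 (reverse): [8 1 6 5 4 7 2 3 0]
After op 2 (in_shuffle): [4 8 7 1 2 6 3 5 0]
After op 3 (in_shuffle): [2 4 6 8 3 7 5 1 0]
After op 4 (reverse): [0 1 5 7 3 8 6 4 2]
After op 5 (in_shuffle): [3 0 8 1 6 5 4 7 2]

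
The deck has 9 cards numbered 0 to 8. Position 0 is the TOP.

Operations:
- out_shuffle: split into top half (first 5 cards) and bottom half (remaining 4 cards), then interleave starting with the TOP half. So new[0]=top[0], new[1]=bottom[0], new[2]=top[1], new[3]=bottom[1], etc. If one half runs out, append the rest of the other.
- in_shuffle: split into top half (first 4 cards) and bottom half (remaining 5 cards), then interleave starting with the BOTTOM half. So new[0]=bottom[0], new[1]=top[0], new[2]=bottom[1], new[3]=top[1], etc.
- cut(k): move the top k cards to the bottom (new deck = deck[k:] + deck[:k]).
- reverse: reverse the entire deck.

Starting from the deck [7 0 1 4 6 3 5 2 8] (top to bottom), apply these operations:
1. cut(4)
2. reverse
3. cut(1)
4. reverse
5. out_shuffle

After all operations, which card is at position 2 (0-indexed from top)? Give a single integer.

Answer: 6

Derivation:
After op 1 (cut(4)): [6 3 5 2 8 7 0 1 4]
After op 2 (reverse): [4 1 0 7 8 2 5 3 6]
After op 3 (cut(1)): [1 0 7 8 2 5 3 6 4]
After op 4 (reverse): [4 6 3 5 2 8 7 0 1]
After op 5 (out_shuffle): [4 8 6 7 3 0 5 1 2]
Position 2: card 6.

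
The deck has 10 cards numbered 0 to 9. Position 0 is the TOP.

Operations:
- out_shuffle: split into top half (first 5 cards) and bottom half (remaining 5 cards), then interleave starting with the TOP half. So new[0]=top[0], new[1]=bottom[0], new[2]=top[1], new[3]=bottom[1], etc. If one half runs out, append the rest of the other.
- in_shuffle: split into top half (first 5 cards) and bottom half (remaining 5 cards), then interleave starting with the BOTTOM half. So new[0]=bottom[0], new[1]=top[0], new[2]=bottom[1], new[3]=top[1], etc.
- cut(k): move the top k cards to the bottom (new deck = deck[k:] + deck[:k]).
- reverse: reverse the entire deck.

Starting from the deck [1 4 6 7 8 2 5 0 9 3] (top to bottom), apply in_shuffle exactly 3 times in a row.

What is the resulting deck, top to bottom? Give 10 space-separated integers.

After op 1 (in_shuffle): [2 1 5 4 0 6 9 7 3 8]
After op 2 (in_shuffle): [6 2 9 1 7 5 3 4 8 0]
After op 3 (in_shuffle): [5 6 3 2 4 9 8 1 0 7]

Answer: 5 6 3 2 4 9 8 1 0 7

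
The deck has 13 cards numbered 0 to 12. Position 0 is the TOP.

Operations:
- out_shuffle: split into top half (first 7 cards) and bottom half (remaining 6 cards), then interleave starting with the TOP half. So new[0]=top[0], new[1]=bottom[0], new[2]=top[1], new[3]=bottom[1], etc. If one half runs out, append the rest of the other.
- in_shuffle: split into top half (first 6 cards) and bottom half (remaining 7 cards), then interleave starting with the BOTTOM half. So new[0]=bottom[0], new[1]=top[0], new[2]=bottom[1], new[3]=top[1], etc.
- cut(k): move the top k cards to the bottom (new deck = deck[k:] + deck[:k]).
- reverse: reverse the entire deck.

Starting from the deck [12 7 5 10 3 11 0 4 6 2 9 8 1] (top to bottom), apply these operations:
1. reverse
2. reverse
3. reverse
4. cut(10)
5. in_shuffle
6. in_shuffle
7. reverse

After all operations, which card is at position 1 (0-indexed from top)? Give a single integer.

Answer: 12

Derivation:
After op 1 (reverse): [1 8 9 2 6 4 0 11 3 10 5 7 12]
After op 2 (reverse): [12 7 5 10 3 11 0 4 6 2 9 8 1]
After op 3 (reverse): [1 8 9 2 6 4 0 11 3 10 5 7 12]
After op 4 (cut(10)): [5 7 12 1 8 9 2 6 4 0 11 3 10]
After op 5 (in_shuffle): [2 5 6 7 4 12 0 1 11 8 3 9 10]
After op 6 (in_shuffle): [0 2 1 5 11 6 8 7 3 4 9 12 10]
After op 7 (reverse): [10 12 9 4 3 7 8 6 11 5 1 2 0]
Position 1: card 12.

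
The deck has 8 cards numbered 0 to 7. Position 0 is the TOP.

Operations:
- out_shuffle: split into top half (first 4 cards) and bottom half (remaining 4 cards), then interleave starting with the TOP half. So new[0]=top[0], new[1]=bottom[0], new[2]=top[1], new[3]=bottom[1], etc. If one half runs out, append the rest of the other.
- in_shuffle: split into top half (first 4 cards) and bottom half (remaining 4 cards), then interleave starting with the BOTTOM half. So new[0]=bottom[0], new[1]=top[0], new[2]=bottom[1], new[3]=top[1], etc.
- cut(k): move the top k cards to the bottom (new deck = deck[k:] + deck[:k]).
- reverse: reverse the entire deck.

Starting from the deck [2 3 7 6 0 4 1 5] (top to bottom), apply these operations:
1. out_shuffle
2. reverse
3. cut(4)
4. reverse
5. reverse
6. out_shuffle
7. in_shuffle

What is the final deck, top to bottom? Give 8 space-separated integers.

After op 1 (out_shuffle): [2 0 3 4 7 1 6 5]
After op 2 (reverse): [5 6 1 7 4 3 0 2]
After op 3 (cut(4)): [4 3 0 2 5 6 1 7]
After op 4 (reverse): [7 1 6 5 2 0 3 4]
After op 5 (reverse): [4 3 0 2 5 6 1 7]
After op 6 (out_shuffle): [4 5 3 6 0 1 2 7]
After op 7 (in_shuffle): [0 4 1 5 2 3 7 6]

Answer: 0 4 1 5 2 3 7 6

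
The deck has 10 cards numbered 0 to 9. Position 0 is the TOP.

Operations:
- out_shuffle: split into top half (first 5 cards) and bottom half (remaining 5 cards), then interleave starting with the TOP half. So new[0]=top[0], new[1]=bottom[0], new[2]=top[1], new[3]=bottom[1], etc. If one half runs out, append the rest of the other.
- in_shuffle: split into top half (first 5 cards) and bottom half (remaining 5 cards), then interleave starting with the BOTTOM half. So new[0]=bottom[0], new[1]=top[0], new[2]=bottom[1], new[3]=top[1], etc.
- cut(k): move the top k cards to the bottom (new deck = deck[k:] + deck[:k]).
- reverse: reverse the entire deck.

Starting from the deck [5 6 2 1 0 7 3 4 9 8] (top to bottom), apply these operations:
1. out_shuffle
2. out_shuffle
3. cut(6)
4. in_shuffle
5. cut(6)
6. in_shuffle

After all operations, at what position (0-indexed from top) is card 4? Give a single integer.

After op 1 (out_shuffle): [5 7 6 3 2 4 1 9 0 8]
After op 2 (out_shuffle): [5 4 7 1 6 9 3 0 2 8]
After op 3 (cut(6)): [3 0 2 8 5 4 7 1 6 9]
After op 4 (in_shuffle): [4 3 7 0 1 2 6 8 9 5]
After op 5 (cut(6)): [6 8 9 5 4 3 7 0 1 2]
After op 6 (in_shuffle): [3 6 7 8 0 9 1 5 2 4]
Card 4 is at position 9.

Answer: 9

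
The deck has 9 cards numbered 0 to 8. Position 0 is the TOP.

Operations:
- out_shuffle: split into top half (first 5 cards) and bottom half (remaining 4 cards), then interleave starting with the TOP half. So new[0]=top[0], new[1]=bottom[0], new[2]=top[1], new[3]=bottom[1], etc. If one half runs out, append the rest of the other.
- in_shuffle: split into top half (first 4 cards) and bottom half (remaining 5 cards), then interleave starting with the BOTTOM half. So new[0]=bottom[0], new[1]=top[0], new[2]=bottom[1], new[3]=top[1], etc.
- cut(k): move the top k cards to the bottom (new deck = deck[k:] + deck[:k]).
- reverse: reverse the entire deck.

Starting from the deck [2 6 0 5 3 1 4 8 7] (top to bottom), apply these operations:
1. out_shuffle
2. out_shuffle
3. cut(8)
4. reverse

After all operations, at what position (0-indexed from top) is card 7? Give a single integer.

Answer: 2

Derivation:
After op 1 (out_shuffle): [2 1 6 4 0 8 5 7 3]
After op 2 (out_shuffle): [2 8 1 5 6 7 4 3 0]
After op 3 (cut(8)): [0 2 8 1 5 6 7 4 3]
After op 4 (reverse): [3 4 7 6 5 1 8 2 0]
Card 7 is at position 2.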